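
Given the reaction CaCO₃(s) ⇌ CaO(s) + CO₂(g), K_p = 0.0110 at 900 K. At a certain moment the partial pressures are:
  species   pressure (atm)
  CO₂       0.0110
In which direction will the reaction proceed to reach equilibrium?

no net change (already at equilibrium)

(CaCO₃, CaO are pure solids — omitted from Q_p.)
Q_p = P(CO₂) = 0.0110
Q_p = 0.0110 = K_p, so the system is already at equilibrium.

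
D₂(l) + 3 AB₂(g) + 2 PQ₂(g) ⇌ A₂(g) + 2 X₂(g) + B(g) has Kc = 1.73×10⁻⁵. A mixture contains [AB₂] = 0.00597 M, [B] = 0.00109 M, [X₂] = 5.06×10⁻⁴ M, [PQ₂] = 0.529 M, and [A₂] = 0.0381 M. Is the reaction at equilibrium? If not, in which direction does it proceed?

reverse (toward reactants)

(D₂ is a pure liquid — omitted from Qc.)
Qc = [A₂]·[X₂]²·[B] / ([AB₂]³·[PQ₂]²) = (0.0381)·(5.06×10⁻⁴)²·(0.00109) / ((0.00597)³·(0.529)²) = 1.79×10⁻⁴
Qc = 1.79×10⁻⁴ > Kc = 1.73×10⁻⁵, so the reverse reaction proceeds.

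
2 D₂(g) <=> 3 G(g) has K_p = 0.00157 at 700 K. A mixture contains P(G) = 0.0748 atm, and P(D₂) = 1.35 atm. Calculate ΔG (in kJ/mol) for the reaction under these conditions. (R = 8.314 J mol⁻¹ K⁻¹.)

ΔG = -11.2 kJ/mol

Q_p = P(G)³ / P(D₂)² = (0.0748)³ / (1.35)² = 2.30e-4
ΔG = RT ln(Q_p/K_p) = (8.314 J mol⁻¹ K⁻¹)(700 K) × ln(2.30e-4/0.00157)
   = (5.820 kJ/mol)(-1.921) = -11.2 kJ/mol
ΔG < 0, so the forward reaction is spontaneous (proceeds forward).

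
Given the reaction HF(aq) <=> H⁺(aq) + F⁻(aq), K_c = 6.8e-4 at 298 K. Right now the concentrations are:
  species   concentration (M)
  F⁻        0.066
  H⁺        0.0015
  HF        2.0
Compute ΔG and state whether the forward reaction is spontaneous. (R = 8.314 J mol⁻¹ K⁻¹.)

Q_c = [H⁺]·[F⁻] / [HF] = (0.0015)·(0.066) / (2.0) = 4.95e-5
ΔG = RT ln(Q_c/K_c) = (8.314 J mol⁻¹ K⁻¹)(298 K) × ln(4.95e-5/6.8e-4)
   = (2.478 kJ/mol)(-2.620) = -6.49 kJ/mol
ΔG < 0, so the forward reaction is spontaneous (proceeds forward).

ΔG = -6.49 kJ/mol; the forward reaction is spontaneous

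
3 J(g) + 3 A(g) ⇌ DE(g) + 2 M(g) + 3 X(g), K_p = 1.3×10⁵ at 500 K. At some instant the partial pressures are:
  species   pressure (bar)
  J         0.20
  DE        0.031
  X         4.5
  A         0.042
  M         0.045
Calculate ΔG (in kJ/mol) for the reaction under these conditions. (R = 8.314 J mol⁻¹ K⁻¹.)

ΔG = -10.8 kJ/mol

Q_p = P(DE)·P(M)²·P(X)³ / (P(J)³·P(A)³) = (0.031)·(0.045)²·(4.5)³ / ((0.20)³·(0.042)³) = 9650
ΔG = RT ln(Q_p/K_p) = (8.314 J mol⁻¹ K⁻¹)(500 K) × ln(9650/1.3×10⁵)
   = (4.157 kJ/mol)(-2.601) = -10.8 kJ/mol
ΔG < 0, so the forward reaction is spontaneous (proceeds forward).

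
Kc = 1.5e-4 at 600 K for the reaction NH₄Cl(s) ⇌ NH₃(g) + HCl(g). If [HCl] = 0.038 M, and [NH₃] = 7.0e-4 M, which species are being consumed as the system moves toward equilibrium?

NH₄Cl (reactants)

(NH₄Cl is a pure solid — omitted from Qc.)
Qc = [NH₃]·[HCl] = (7.0e-4)·(0.038) = 2.7e-5
Qc = 2.7e-5 < Kc = 1.5e-4: net forward reaction.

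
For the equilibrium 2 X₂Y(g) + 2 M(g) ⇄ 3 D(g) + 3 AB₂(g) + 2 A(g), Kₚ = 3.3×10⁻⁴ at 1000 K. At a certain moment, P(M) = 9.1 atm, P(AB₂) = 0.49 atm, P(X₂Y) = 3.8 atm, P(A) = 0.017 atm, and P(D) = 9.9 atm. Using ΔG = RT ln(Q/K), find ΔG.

ΔG = -20.6 kJ/mol

Qₚ = P(D)³·P(AB₂)³·P(A)² / (P(X₂Y)²·P(M)²) = (9.9)³·(0.49)³·(0.017)² / ((3.8)²·(9.1)²) = 2.76×10⁻⁵
ΔG = RT ln(Qₚ/Kₚ) = (8.314 J mol⁻¹ K⁻¹)(1000 K) × ln(2.76×10⁻⁵/3.3×10⁻⁴)
   = (8.314 kJ/mol)(-2.481) = -20.6 kJ/mol
ΔG < 0, so the forward reaction is spontaneous (proceeds forward).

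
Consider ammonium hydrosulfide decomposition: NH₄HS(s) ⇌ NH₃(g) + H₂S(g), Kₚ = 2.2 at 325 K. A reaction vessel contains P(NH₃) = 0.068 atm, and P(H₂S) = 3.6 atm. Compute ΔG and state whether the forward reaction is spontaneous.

ΔG = -5.93 kJ/mol; the forward reaction is spontaneous

(NH₄HS is a pure solid — omitted from Qₚ.)
Qₚ = P(NH₃)·P(H₂S) = (0.068)·(3.6) = 0.245
ΔG = RT ln(Qₚ/Kₚ) = (8.314 J mol⁻¹ K⁻¹)(325 K) × ln(0.245/2.2)
   = (2.702 kJ/mol)(-2.195) = -5.93 kJ/mol
ΔG < 0, so the forward reaction is spontaneous (proceeds forward).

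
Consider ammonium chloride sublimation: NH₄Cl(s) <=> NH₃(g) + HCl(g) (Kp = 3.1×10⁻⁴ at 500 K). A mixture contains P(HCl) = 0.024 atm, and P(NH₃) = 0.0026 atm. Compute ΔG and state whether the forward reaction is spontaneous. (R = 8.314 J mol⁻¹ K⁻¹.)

ΔG = -6.66 kJ/mol; the forward reaction is spontaneous

(NH₄Cl is a pure solid — omitted from Qp.)
Qp = P(NH₃)·P(HCl) = (0.0026)·(0.024) = 6.24×10⁻⁵
ΔG = RT ln(Qp/Kp) = (8.314 J mol⁻¹ K⁻¹)(500 K) × ln(6.24×10⁻⁵/3.1×10⁻⁴)
   = (4.157 kJ/mol)(-1.603) = -6.66 kJ/mol
ΔG < 0, so the forward reaction is spontaneous (proceeds forward).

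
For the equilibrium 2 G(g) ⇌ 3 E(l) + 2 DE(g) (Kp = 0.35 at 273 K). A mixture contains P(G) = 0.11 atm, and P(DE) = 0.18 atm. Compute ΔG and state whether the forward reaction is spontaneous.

ΔG = 4.62 kJ/mol; the forward reaction is non-spontaneous

(E is a pure liquid — omitted from Qp.)
Qp = P(DE)² / P(G)² = (0.18)² / (0.11)² = 2.68
ΔG = RT ln(Qp/Kp) = (8.314 J mol⁻¹ K⁻¹)(273 K) × ln(2.68/0.35)
   = (2.270 kJ/mol)(2.036) = 4.62 kJ/mol
ΔG > 0, so the forward reaction is non-spontaneous (proceeds in reverse).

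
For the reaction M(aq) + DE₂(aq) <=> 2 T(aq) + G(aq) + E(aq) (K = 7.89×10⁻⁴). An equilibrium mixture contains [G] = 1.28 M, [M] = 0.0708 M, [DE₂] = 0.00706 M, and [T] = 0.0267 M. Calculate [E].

At equilibrium, K = [T]²·[G]·[E] / ([M]·[DE₂]) = 7.89×10⁻⁴.
(0.0267)²·(1.28)·([E]) / ((0.0708)·(0.00706)) = 7.89×10⁻⁴
[E] = 4.32×10⁻⁴ M

[E] = 4.32×10⁻⁴ M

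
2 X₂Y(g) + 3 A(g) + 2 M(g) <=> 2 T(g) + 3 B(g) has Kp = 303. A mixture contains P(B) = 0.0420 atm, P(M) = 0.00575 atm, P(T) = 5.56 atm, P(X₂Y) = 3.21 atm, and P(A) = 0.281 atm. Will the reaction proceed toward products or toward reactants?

Qp = P(T)²·P(B)³ / (P(X₂Y)²·P(A)³·P(M)²) = (5.56)²·(0.0420)³ / ((3.21)²·(0.281)³·(0.00575)²) = 303
Qp = 303 = Kp, so the system is already at equilibrium.

neither direction; the system is at equilibrium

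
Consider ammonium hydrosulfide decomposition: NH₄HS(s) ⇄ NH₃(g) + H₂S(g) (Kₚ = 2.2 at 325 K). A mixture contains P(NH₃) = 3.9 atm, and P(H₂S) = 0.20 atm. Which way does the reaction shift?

forward (toward products)

(NH₄HS is a pure solid — omitted from Qₚ.)
Qₚ = P(NH₃)·P(H₂S) = (3.9)·(0.20) = 0.78
Qₚ = 0.78 < Kₚ = 2.2, so the forward reaction proceeds.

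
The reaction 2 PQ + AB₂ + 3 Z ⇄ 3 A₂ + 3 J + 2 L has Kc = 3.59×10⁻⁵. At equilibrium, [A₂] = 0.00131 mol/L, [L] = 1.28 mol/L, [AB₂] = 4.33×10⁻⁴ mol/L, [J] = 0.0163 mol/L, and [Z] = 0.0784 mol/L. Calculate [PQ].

[PQ] = 0.0461 mol/L

At equilibrium, Kc = [A₂]³·[J]³·[L]² / ([PQ]²·[AB₂]·[Z]³) = 3.59×10⁻⁵.
(0.00131)³·(0.0163)³·(1.28)² / (([PQ])²·(4.33×10⁻⁴)·(0.0784)³) = 3.59×10⁻⁵
[PQ]² = 0.00213 ⇒ [PQ] = 0.0461 mol/L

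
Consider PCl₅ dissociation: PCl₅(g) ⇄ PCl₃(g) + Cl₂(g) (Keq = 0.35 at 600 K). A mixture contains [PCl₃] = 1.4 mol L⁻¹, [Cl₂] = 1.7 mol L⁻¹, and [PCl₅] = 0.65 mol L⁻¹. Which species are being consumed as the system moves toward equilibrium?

PCl₃, Cl₂ (products)

Q = [PCl₃]·[Cl₂] / [PCl₅] = (1.4)·(1.7) / (0.65) = 3.7
Q = 3.7 > Keq = 0.35: net reverse reaction.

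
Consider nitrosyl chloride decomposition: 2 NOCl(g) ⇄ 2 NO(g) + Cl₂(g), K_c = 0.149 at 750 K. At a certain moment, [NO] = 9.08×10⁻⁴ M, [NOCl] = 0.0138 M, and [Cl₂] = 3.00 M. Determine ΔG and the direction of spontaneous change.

Q_c = [NO]²·[Cl₂] / [NOCl]² = (9.08×10⁻⁴)²·(3.00) / (0.0138)² = 0.0130
ΔG = RT ln(Q_c/K_c) = (8.314 J mol⁻¹ K⁻¹)(750 K) × ln(0.0130/0.149)
   = (6.236 kJ/mol)(-2.439) = -15.2 kJ/mol
ΔG < 0, so the forward reaction is spontaneous (proceeds forward).

ΔG = -15.2 kJ/mol; the forward reaction is spontaneous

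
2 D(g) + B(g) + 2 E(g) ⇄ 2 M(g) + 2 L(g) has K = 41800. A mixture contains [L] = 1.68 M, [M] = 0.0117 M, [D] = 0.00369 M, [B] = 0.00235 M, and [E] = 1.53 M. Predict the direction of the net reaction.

Q = [M]²·[L]² / ([D]²·[B]·[E]²) = (0.0117)²·(1.68)² / ((0.00369)²·(0.00235)·(1.53)²) = 5160
Q = 5160 < K = 41800, so the forward reaction proceeds.

forward (toward products)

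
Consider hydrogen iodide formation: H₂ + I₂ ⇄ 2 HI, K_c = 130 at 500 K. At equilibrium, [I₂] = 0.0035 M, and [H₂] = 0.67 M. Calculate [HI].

At equilibrium, K_c = [HI]² / ([H₂]·[I₂]) = 130.
([HI])² / ((0.67)·(0.0035)) = 130
[HI]² = 0.305 ⇒ [HI] = 0.55 M

[HI] = 0.55 M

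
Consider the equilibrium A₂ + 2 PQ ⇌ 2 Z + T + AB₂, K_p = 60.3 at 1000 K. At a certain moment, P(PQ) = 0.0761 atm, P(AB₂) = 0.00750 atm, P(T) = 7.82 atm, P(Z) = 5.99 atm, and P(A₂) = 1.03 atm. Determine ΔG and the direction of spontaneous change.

Q_p = P(Z)²·P(T)·P(AB₂) / (P(A₂)·P(PQ)²) = (5.99)²·(7.82)·(0.00750) / ((1.03)·(0.0761)²) = 353
ΔG = RT ln(Q_p/K_p) = (8.314 J mol⁻¹ K⁻¹)(1000 K) × ln(353/60.3)
   = (8.314 kJ/mol)(1.767) = 14.7 kJ/mol
ΔG > 0, so the forward reaction is non-spontaneous (proceeds in reverse).

ΔG = 14.7 kJ/mol; the forward reaction is non-spontaneous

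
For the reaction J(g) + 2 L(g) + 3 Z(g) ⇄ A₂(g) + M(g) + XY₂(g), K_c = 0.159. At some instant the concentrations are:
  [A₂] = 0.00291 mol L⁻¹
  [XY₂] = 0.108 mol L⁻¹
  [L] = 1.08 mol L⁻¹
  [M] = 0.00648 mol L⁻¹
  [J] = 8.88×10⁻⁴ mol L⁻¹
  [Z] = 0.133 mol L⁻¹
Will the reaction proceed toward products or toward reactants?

Q_c = [A₂]·[M]·[XY₂] / ([J]·[L]²·[Z]³) = (0.00291)·(0.00648)·(0.108) / ((8.88×10⁻⁴)·(1.08)²·(0.133)³) = 0.836
Q_c = 0.836 > K_c = 0.159, so the reverse reaction proceeds.

reverse (toward reactants)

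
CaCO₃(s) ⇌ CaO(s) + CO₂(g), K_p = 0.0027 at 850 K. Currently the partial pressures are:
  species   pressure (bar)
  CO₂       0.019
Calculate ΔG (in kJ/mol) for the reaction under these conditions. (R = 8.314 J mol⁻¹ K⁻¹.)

ΔG = 13.8 kJ/mol

(CaCO₃, CaO are pure solids — omitted from Q_p.)
Q_p = P(CO₂) = 0.0190
ΔG = RT ln(Q_p/K_p) = (8.314 J mol⁻¹ K⁻¹)(850 K) × ln(0.0190/0.0027)
   = (7.067 kJ/mol)(1.951) = 13.8 kJ/mol
ΔG > 0, so the forward reaction is non-spontaneous (proceeds in reverse).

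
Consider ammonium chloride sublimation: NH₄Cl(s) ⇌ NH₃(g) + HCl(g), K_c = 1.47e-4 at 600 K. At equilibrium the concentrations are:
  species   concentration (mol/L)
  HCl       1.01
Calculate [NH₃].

[NH₃] = 1.46e-4 mol/L

(NH₄Cl is a pure solid — omitted from K_c.)
At equilibrium, K_c = [NH₃]·[HCl] = 1.47e-4.
([NH₃])·(1.01) = 1.47e-4
[NH₃] = 1.46e-4 mol/L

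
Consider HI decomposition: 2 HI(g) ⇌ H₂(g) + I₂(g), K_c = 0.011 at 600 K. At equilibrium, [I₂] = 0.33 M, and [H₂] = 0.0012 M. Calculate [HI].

At equilibrium, K_c = [H₂]·[I₂] / [HI]² = 0.011.
(0.0012)·(0.33) / ([HI])² = 0.011
[HI]² = 0.0360 ⇒ [HI] = 0.19 M

[HI] = 0.19 M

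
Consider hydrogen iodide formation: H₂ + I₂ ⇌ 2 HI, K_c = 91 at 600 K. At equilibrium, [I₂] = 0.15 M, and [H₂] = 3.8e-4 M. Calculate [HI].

[HI] = 0.072 M

At equilibrium, K_c = [HI]² / ([H₂]·[I₂]) = 91.
([HI])² / ((3.8e-4)·(0.15)) = 91
[HI]² = 0.00519 ⇒ [HI] = 0.072 M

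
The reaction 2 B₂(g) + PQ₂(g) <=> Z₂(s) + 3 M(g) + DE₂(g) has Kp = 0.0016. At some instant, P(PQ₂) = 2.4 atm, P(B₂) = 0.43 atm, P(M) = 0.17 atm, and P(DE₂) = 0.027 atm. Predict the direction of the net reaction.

(Z₂ is a pure solid — omitted from Qp.)
Qp = P(M)³·P(DE₂) / (P(B₂)²·P(PQ₂)) = (0.17)³·(0.027) / ((0.43)²·(2.4)) = 3.0e-4
Qp = 3.0e-4 < Kp = 0.0016, so the forward reaction proceeds.

toward products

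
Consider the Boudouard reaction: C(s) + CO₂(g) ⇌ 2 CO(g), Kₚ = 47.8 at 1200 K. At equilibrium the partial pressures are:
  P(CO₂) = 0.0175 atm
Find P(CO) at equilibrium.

(C is a pure solid — omitted from Kₚ.)
At equilibrium, Kₚ = P(CO)² / P(CO₂) = 47.8.
(P(CO))² / (0.0175) = 47.8
P(CO)² = 0.837 ⇒ P(CO) = 0.915 atm

P(CO) = 0.915 atm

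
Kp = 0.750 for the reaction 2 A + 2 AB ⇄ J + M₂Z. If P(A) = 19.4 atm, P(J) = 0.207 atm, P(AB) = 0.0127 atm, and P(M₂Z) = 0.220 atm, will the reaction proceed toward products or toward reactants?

Qp = P(J)·P(M₂Z) / (P(A)²·P(AB)²) = (0.207)·(0.220) / ((19.4)²·(0.0127)²) = 0.750
Qp = 0.750 = Kp, so the system is already at equilibrium.

no net change (already at equilibrium)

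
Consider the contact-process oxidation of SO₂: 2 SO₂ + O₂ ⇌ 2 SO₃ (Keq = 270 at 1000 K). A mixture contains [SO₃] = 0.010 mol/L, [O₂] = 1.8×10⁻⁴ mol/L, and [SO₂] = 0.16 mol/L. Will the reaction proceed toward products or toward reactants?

forward (toward products)

Q = [SO₃]² / ([SO₂]²·[O₂]) = (0.010)² / ((0.16)²·(1.8×10⁻⁴)) = 22
Q = 22 < Keq = 270, so the forward reaction proceeds.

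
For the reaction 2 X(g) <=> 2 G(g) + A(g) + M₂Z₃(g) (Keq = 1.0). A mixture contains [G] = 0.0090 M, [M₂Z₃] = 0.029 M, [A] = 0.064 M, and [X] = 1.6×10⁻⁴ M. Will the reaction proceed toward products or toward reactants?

Q = [G]²·[A]·[M₂Z₃] / [X]² = (0.0090)²·(0.064)·(0.029) / (1.6×10⁻⁴)² = 5.9
Q = 5.9 > Keq = 1.0, so the reverse reaction proceeds.

toward reactants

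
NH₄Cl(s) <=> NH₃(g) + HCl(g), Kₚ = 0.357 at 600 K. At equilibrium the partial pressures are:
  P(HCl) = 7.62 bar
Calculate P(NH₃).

P(NH₃) = 0.0469 bar

(NH₄Cl is a pure solid — omitted from Kₚ.)
At equilibrium, Kₚ = P(NH₃)·P(HCl) = 0.357.
(P(NH₃))·(7.62) = 0.357
P(NH₃) = 0.0469 bar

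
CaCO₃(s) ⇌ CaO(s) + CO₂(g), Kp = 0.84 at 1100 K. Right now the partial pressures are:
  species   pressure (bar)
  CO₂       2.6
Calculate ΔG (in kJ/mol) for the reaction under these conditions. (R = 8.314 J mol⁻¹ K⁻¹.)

ΔG = 10.3 kJ/mol

(CaCO₃, CaO are pure solids — omitted from Qp.)
Qp = P(CO₂) = 2.60
ΔG = RT ln(Qp/Kp) = (8.314 J mol⁻¹ K⁻¹)(1100 K) × ln(2.60/0.84)
   = (9.145 kJ/mol)(1.130) = 10.3 kJ/mol
ΔG > 0, so the forward reaction is non-spontaneous (proceeds in reverse).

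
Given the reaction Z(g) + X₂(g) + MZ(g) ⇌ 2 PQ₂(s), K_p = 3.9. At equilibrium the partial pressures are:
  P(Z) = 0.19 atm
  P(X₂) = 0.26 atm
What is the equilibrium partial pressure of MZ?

P(MZ) = 5.2 atm

(PQ₂ is a pure solid — omitted from K_p.)
At equilibrium, K_p = 1 / (P(Z)·P(X₂)·P(MZ)) = 3.9.
1 / ((0.19)·(0.26)·(P(MZ))) = 3.9
P(MZ) = 5.19 = 5.2 atm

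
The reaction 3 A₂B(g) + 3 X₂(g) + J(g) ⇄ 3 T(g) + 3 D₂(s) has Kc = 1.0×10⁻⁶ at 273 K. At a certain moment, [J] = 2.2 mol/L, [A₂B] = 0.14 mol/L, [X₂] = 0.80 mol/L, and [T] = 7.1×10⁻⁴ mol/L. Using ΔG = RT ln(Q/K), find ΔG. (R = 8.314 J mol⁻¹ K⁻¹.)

ΔG = -4.89 kJ/mol

(D₂ is a pure solid — omitted from Qc.)
Qc = [T]³ / ([A₂B]³·[X₂]³·[J]) = (7.1×10⁻⁴)³ / ((0.14)³·(0.80)³·(2.2)) = 1.16×10⁻⁷
ΔG = RT ln(Qc/Kc) = (8.314 J mol⁻¹ K⁻¹)(273 K) × ln(1.16×10⁻⁷/1.0×10⁻⁶)
   = (2.270 kJ/mol)(-2.154) = -4.89 kJ/mol
ΔG < 0, so the forward reaction is spontaneous (proceeds forward).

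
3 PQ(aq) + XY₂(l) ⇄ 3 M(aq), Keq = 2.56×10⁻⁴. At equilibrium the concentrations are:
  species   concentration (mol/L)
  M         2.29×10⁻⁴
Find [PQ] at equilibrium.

(XY₂ is a pure liquid — omitted from Keq.)
At equilibrium, Keq = [M]³ / [PQ]³ = 2.56×10⁻⁴.
(2.29×10⁻⁴)³ / ([PQ])³ = 2.56×10⁻⁴
[PQ]³ = 4.69×10⁻⁸ ⇒ [PQ] = 0.00361 mol/L

[PQ] = 0.00361 mol/L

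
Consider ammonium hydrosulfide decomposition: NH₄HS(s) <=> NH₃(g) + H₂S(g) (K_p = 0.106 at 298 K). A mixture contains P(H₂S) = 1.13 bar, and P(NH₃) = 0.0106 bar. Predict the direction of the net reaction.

(NH₄HS is a pure solid — omitted from Q_p.)
Q_p = P(NH₃)·P(H₂S) = (0.0106)·(1.13) = 0.0120
Q_p = 0.0120 < K_p = 0.106, so the forward reaction proceeds.

toward products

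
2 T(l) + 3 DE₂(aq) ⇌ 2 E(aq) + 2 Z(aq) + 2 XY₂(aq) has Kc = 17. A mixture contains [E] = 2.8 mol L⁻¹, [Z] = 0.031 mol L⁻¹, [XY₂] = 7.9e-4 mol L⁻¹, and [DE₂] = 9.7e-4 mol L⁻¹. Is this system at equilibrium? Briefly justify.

no; Q < K, reaction proceeds forward

(T is a pure liquid — omitted from Qc.)
Qc = [E]²·[Z]²·[XY₂]² / [DE₂]³ = (2.8)²·(0.031)²·(7.9e-4)² / (9.7e-4)³ = 5.2
Qc = 5.2 < Kc = 17: net forward reaction.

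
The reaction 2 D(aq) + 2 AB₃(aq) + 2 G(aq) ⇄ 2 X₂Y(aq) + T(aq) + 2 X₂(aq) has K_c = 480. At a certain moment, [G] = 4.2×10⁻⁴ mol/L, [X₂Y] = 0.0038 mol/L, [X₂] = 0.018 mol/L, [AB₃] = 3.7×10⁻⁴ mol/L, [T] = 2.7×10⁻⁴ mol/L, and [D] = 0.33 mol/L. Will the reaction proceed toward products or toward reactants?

Q_c = [X₂Y]²·[T]·[X₂]² / ([D]²·[AB₃]²·[G]²) = (0.0038)²·(2.7×10⁻⁴)·(0.018)² / ((0.33)²·(3.7×10⁻⁴)²·(4.2×10⁻⁴)²) = 480
Q_c = 480 = K_c, so the system is already at equilibrium.

at equilibrium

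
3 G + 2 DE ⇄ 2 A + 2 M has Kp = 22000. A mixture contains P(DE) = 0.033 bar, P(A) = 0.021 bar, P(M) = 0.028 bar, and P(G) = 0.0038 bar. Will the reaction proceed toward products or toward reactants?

Qp = P(A)²·P(M)² / (P(G)³·P(DE)²) = (0.021)²·(0.028)² / ((0.0038)³·(0.033)²) = 5800
Qp = 5800 < Kp = 22000, so the forward reaction proceeds.

forward (toward products)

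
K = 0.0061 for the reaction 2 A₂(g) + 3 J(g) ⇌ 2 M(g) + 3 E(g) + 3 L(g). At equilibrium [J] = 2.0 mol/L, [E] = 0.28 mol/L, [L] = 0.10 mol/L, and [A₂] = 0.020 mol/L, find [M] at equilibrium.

At equilibrium, K = [M]²·[E]³·[L]³ / ([A₂]²·[J]³) = 0.0061.
([M])²·(0.28)³·(0.10)³ / ((0.020)²·(2.0)³) = 0.0061
[M]² = 0.889 ⇒ [M] = 0.94 mol/L

[M] = 0.94 mol/L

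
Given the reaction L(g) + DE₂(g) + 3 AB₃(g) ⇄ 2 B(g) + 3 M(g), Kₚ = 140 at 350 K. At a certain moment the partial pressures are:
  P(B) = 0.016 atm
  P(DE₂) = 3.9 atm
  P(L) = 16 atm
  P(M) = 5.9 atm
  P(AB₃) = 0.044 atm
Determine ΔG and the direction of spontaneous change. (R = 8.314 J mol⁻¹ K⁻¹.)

Qₚ = P(B)²·P(M)³ / (P(L)·P(DE₂)·P(AB₃)³) = (0.016)²·(5.9)³ / ((16)·(3.9)·(0.044)³) = 9.89
ΔG = RT ln(Qₚ/Kₚ) = (8.314 J mol⁻¹ K⁻¹)(350 K) × ln(9.89/140)
   = (2.910 kJ/mol)(-2.650) = -7.71 kJ/mol
ΔG < 0, so the forward reaction is spontaneous (proceeds forward).

ΔG = -7.71 kJ/mol; the forward reaction is spontaneous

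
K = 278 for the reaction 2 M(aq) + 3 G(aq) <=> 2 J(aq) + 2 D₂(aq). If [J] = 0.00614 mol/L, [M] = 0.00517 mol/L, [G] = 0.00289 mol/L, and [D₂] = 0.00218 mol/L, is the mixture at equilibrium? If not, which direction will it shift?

yes, at equilibrium

Q = [J]²·[D₂]² / ([M]²·[G]³) = (0.00614)²·(0.00218)² / ((0.00517)²·(0.00289)³) = 278
Q = 278 = K; the system is at equilibrium.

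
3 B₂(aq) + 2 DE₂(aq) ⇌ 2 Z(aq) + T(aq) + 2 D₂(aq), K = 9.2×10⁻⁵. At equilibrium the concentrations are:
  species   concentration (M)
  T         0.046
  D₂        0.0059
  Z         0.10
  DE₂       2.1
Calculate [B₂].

[B₂] = 0.034 M

At equilibrium, K = [Z]²·[T]·[D₂]² / ([B₂]³·[DE₂]²) = 9.2×10⁻⁵.
(0.10)²·(0.046)·(0.0059)² / (([B₂])³·(2.1)²) = 9.2×10⁻⁵
[B₂]³ = 3.95×10⁻⁵ ⇒ [B₂] = 0.034 M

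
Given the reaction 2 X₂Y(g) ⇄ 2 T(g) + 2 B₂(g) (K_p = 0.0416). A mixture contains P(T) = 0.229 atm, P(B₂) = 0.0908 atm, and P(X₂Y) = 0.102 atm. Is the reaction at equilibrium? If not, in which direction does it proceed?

Q_p = P(T)²·P(B₂)² / P(X₂Y)² = (0.229)²·(0.0908)² / (0.102)² = 0.0416
Q_p = 0.0416 = K_p, so the system is already at equilibrium.

neither direction; the system is at equilibrium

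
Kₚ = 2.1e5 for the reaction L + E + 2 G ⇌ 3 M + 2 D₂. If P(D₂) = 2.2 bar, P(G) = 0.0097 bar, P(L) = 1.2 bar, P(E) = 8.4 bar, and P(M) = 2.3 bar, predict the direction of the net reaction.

Qₚ = P(M)³·P(D₂)² / (P(L)·P(E)·P(G)²) = (2.3)³·(2.2)² / ((1.2)·(8.4)·(0.0097)²) = 62000
Qₚ = 62000 < Kₚ = 2.1e5, so the forward reaction proceeds.

toward products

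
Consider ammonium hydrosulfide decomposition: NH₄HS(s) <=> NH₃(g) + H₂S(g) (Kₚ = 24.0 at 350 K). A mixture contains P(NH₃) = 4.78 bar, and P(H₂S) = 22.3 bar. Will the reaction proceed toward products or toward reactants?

(NH₄HS is a pure solid — omitted from Qₚ.)
Qₚ = P(NH₃)·P(H₂S) = (4.78)·(22.3) = 107
Qₚ = 107 > Kₚ = 24.0, so the reverse reaction proceeds.

in the reverse direction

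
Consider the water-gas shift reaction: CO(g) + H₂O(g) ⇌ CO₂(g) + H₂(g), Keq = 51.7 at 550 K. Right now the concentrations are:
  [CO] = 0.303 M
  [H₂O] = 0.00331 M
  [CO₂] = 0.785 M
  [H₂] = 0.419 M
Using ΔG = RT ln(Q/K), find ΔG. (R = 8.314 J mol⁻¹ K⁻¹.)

ΔG = 8.45 kJ/mol

Q = [CO₂]·[H₂] / ([CO]·[H₂O]) = (0.785)·(0.419) / ((0.303)·(0.00331)) = 328
ΔG = RT ln(Q/Keq) = (8.314 J mol⁻¹ K⁻¹)(550 K) × ln(328/51.7)
   = (4.573 kJ/mol)(1.848) = 8.45 kJ/mol
ΔG > 0, so the forward reaction is non-spontaneous (proceeds in reverse).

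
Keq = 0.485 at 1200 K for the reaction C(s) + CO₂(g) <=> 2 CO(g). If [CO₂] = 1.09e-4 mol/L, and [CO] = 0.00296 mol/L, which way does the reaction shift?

in the forward direction

(C is a pure solid — omitted from Q.)
Q = [CO]² / [CO₂] = (0.00296)² / (1.09e-4) = 0.0804
Q = 0.0804 < Keq = 0.485, so the forward reaction proceeds.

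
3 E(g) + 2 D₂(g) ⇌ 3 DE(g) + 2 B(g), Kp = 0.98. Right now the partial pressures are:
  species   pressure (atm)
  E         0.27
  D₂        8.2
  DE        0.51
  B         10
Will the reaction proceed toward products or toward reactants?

to the left

Qp = P(DE)³·P(B)² / (P(E)³·P(D₂)²) = (0.51)³·(10)² / ((0.27)³·(8.2)²) = 10
Qp = 10 > Kp = 0.98, so the reverse reaction proceeds.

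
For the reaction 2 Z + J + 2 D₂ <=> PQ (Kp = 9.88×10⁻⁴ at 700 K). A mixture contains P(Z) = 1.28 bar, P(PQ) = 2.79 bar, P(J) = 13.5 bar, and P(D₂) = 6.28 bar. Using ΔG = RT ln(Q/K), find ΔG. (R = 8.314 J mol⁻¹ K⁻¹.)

ΔG = 6.84 kJ/mol

Qp = P(PQ) / (P(Z)²·P(J)·P(D₂)²) = (2.79) / ((1.28)²·(13.5)·(6.28)²) = 0.00320
ΔG = RT ln(Qp/Kp) = (8.314 J mol⁻¹ K⁻¹)(700 K) × ln(0.00320/9.88×10⁻⁴)
   = (5.820 kJ/mol)(1.175) = 6.84 kJ/mol
ΔG > 0, so the forward reaction is non-spontaneous (proceeds in reverse).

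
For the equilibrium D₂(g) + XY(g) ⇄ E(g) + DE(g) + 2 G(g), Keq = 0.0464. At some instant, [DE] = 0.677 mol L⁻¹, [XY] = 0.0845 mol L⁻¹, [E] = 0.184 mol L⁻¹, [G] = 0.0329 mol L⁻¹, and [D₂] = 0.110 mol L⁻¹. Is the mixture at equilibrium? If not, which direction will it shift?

no; Q < K, reaction proceeds forward

Q = [E]·[DE]·[G]² / ([D₂]·[XY]) = (0.184)·(0.677)·(0.0329)² / ((0.110)·(0.0845)) = 0.0145
Q = 0.0145 < Keq = 0.0464: net forward reaction.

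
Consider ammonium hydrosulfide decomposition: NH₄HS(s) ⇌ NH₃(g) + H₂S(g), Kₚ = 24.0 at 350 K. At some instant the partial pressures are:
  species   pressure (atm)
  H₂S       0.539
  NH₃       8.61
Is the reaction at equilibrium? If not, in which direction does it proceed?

(NH₄HS is a pure solid — omitted from Qₚ.)
Qₚ = P(NH₃)·P(H₂S) = (8.61)·(0.539) = 4.64
Qₚ = 4.64 < Kₚ = 24.0, so the forward reaction proceeds.

forward (toward products)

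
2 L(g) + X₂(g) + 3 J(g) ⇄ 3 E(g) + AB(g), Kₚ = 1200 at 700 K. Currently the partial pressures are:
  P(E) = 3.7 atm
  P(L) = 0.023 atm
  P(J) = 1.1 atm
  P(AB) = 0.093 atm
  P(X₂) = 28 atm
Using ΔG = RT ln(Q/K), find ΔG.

Qₚ = P(E)³·P(AB) / (P(L)²·P(X₂)·P(J)³) = (3.7)³·(0.093) / ((0.023)²·(28)·(1.1)³) = 239
ΔG = RT ln(Qₚ/Kₚ) = (8.314 J mol⁻¹ K⁻¹)(700 K) × ln(239/1200)
   = (5.820 kJ/mol)(-1.614) = -9.39 kJ/mol
ΔG < 0, so the forward reaction is spontaneous (proceeds forward).

ΔG = -9.39 kJ/mol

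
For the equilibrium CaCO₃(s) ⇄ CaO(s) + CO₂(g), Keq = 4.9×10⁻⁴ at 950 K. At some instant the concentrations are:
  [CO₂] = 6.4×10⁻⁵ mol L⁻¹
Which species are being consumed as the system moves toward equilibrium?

CaCO₃ (reactants)

(CaCO₃, CaO are pure solids — omitted from Q.)
Q = [CO₂] = 6.4×10⁻⁵
Q = 6.4×10⁻⁵ < Keq = 4.9×10⁻⁴: net forward reaction.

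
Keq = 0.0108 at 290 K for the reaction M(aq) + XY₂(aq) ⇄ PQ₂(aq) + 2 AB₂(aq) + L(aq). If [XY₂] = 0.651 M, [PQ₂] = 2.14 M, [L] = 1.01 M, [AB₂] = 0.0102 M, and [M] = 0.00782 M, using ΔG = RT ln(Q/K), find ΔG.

ΔG = 3.40 kJ/mol

Q = [PQ₂]·[AB₂]²·[L] / ([M]·[XY₂]) = (2.14)·(0.0102)²·(1.01) / ((0.00782)·(0.651)) = 0.0442
ΔG = RT ln(Q/Keq) = (8.314 J mol⁻¹ K⁻¹)(290 K) × ln(0.0442/0.0108)
   = (2.411 kJ/mol)(1.409) = 3.40 kJ/mol
ΔG > 0, so the forward reaction is non-spontaneous (proceeds in reverse).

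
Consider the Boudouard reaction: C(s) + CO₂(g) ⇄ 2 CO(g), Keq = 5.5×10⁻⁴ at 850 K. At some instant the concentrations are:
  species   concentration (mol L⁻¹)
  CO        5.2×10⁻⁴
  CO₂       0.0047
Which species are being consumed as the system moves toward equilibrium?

(C is a pure solid — omitted from Q.)
Q = [CO]² / [CO₂] = (5.2×10⁻⁴)² / (0.0047) = 5.8×10⁻⁵
Q = 5.8×10⁻⁵ < Keq = 5.5×10⁻⁴: net forward reaction.

C, CO₂ (reactants)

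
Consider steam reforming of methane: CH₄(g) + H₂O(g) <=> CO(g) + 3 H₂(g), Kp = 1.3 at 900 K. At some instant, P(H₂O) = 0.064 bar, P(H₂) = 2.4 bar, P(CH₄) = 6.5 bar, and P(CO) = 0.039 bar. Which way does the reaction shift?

neither direction; the system is at equilibrium

Qp = P(CO)·P(H₂)³ / (P(CH₄)·P(H₂O)) = (0.039)·(2.4)³ / ((6.5)·(0.064)) = 1.3
Qp = 1.3 = Kp, so the system is already at equilibrium.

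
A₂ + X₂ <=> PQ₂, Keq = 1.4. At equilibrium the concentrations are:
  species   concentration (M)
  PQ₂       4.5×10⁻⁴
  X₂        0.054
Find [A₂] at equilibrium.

At equilibrium, Keq = [PQ₂] / ([A₂]·[X₂]) = 1.4.
(4.5×10⁻⁴) / (([A₂])·(0.054)) = 1.4
[A₂] = 0.00595 = 0.0060 M

[A₂] = 0.0060 M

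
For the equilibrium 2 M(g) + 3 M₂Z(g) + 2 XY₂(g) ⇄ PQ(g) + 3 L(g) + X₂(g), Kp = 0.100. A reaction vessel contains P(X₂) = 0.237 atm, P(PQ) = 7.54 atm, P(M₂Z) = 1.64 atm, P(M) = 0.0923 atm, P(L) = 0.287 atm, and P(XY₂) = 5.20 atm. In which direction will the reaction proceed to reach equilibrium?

in the forward direction

Qp = P(PQ)·P(L)³·P(X₂) / (P(M)²·P(M₂Z)³·P(XY₂)²) = (7.54)·(0.287)³·(0.237) / ((0.0923)²·(1.64)³·(5.20)²) = 0.0416
Qp = 0.0416 < Kp = 0.100, so the forward reaction proceeds.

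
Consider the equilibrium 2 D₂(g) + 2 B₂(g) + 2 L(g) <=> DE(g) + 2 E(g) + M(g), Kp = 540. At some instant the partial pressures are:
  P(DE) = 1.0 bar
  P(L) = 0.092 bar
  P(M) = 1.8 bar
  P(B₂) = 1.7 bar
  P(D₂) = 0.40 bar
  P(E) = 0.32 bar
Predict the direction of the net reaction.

Qp = P(DE)·P(E)²·P(M) / (P(D₂)²·P(B₂)²·P(L)²) = (1.0)·(0.32)²·(1.8) / ((0.40)²·(1.7)²·(0.092)²) = 47
Qp = 47 < Kp = 540, so the forward reaction proceeds.

toward products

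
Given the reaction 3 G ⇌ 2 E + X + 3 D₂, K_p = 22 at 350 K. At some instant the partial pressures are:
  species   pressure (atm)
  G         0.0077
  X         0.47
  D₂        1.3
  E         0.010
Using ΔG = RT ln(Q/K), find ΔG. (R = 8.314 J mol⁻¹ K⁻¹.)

ΔG = 6.78 kJ/mol

Q_p = P(E)²·P(X)·P(D₂)³ / P(G)³ = (0.010)²·(0.47)·(1.3)³ / (0.0077)³ = 226
ΔG = RT ln(Q_p/K_p) = (8.314 J mol⁻¹ K⁻¹)(350 K) × ln(226/22)
   = (2.910 kJ/mol)(2.329) = 6.78 kJ/mol
ΔG > 0, so the forward reaction is non-spontaneous (proceeds in reverse).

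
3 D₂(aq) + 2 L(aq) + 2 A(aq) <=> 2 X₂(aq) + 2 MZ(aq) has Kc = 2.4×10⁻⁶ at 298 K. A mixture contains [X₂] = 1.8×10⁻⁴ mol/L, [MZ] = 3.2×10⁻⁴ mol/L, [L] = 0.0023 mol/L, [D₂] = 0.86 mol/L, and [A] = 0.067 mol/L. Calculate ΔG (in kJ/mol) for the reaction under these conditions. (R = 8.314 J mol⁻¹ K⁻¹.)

ΔG = -5.92 kJ/mol

Qc = [X₂]²·[MZ]² / ([D₂]³·[L]²·[A]²) = (1.8×10⁻⁴)²·(3.2×10⁻⁴)² / ((0.86)³·(0.0023)²·(0.067)²) = 2.20×10⁻⁷
ΔG = RT ln(Qc/Kc) = (8.314 J mol⁻¹ K⁻¹)(298 K) × ln(2.20×10⁻⁷/2.4×10⁻⁶)
   = (2.478 kJ/mol)(-2.390) = -5.92 kJ/mol
ΔG < 0, so the forward reaction is spontaneous (proceeds forward).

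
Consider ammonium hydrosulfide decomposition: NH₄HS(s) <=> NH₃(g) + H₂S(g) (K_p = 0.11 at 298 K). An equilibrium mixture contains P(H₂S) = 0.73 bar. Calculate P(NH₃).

(NH₄HS is a pure solid — omitted from K_p.)
At equilibrium, K_p = P(NH₃)·P(H₂S) = 0.11.
(P(NH₃))·(0.73) = 0.11
P(NH₃) = 0.151 = 0.15 bar

P(NH₃) = 0.15 bar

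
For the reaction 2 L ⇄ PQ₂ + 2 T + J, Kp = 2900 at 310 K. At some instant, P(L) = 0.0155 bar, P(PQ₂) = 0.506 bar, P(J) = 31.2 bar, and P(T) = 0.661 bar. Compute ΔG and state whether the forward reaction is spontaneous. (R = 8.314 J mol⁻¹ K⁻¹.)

Qp = P(PQ₂)·P(T)²·P(J) / P(L)² = (0.506)·(0.661)²·(31.2) / (0.0155)² = 28700
ΔG = RT ln(Qp/Kp) = (8.314 J mol⁻¹ K⁻¹)(310 K) × ln(28700/2900)
   = (2.577 kJ/mol)(2.292) = 5.91 kJ/mol
ΔG > 0, so the forward reaction is non-spontaneous (proceeds in reverse).

ΔG = 5.91 kJ/mol; the forward reaction is non-spontaneous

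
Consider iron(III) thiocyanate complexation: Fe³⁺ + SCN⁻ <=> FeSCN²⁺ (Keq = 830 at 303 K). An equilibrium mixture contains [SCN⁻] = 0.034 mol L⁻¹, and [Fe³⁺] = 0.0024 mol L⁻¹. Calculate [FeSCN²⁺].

At equilibrium, Keq = [FeSCN²⁺] / ([Fe³⁺]·[SCN⁻]) = 830.
([FeSCN²⁺]) / ((0.0024)·(0.034)) = 830
[FeSCN²⁺] = 0.0677 = 0.068 mol L⁻¹

[FeSCN²⁺] = 0.068 mol L⁻¹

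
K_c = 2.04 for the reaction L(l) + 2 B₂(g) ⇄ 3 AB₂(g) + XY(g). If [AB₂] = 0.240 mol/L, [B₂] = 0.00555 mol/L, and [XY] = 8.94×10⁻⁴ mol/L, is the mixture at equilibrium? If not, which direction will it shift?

no; Q < K, reaction proceeds forward

(L is a pure liquid — omitted from Q_c.)
Q_c = [AB₂]³·[XY] / [B₂]² = (0.240)³·(8.94×10⁻⁴) / (0.00555)² = 0.401
Q_c = 0.401 < K_c = 2.04: net forward reaction.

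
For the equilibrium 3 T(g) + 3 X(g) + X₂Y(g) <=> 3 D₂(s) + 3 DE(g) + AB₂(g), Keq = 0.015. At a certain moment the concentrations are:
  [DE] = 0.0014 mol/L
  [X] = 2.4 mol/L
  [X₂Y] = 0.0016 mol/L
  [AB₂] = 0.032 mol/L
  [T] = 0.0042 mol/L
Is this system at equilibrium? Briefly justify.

no; Q > K, reaction proceeds in reverse

(D₂ is a pure solid — omitted from Q.)
Q = [DE]³·[AB₂] / ([T]³·[X]³·[X₂Y]) = (0.0014)³·(0.032) / ((0.0042)³·(2.4)³·(0.0016)) = 0.054
Q = 0.054 > Keq = 0.015: net reverse reaction.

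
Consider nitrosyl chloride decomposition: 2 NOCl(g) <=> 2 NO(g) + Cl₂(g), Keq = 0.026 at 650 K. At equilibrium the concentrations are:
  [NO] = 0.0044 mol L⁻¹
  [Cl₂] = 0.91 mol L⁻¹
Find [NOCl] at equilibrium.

At equilibrium, Keq = [NO]²·[Cl₂] / [NOCl]² = 0.026.
(0.0044)²·(0.91) / ([NOCl])² = 0.026
[NOCl]² = 6.78×10⁻⁴ ⇒ [NOCl] = 0.026 mol L⁻¹

[NOCl] = 0.026 mol L⁻¹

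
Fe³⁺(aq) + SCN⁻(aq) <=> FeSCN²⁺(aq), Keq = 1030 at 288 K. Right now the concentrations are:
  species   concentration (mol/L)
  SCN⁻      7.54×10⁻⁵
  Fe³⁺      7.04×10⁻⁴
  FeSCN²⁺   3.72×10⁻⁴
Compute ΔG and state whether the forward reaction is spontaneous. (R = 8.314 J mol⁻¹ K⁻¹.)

ΔG = 4.59 kJ/mol; the forward reaction is non-spontaneous

Q = [FeSCN²⁺] / ([Fe³⁺]·[SCN⁻]) = (3.72×10⁻⁴) / ((7.04×10⁻⁴)·(7.54×10⁻⁵)) = 7010
ΔG = RT ln(Q/Keq) = (8.314 J mol⁻¹ K⁻¹)(288 K) × ln(7010/1030)
   = (2.394 kJ/mol)(1.918) = 4.59 kJ/mol
ΔG > 0, so the forward reaction is non-spontaneous (proceeds in reverse).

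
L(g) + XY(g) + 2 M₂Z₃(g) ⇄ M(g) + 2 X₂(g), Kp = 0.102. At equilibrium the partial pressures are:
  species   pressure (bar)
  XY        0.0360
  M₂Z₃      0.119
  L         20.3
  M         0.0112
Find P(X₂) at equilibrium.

P(X₂) = 0.307 bar

At equilibrium, Kp = P(M)·P(X₂)² / (P(L)·P(XY)·P(M₂Z₃)²) = 0.102.
(0.0112)·(P(X₂))² / ((20.3)·(0.0360)·(0.119)²) = 0.102
P(X₂)² = 0.0942 ⇒ P(X₂) = 0.307 bar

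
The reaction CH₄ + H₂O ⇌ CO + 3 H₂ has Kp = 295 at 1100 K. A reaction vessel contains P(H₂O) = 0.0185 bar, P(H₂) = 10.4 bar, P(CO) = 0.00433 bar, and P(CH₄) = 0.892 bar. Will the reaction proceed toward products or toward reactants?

Qp = P(CO)·P(H₂)³ / (P(CH₄)·P(H₂O)) = (0.00433)·(10.4)³ / ((0.892)·(0.0185)) = 295
Qp = 295 = Kp, so the system is already at equilibrium.

no net change (already at equilibrium)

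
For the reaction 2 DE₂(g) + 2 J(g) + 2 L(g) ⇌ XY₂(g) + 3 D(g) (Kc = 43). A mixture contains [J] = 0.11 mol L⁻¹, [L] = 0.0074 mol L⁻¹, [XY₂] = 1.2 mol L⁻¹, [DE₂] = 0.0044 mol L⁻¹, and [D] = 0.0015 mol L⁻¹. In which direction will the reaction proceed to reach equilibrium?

Qc = [XY₂]·[D]³ / ([DE₂]²·[J]²·[L]²) = (1.2)·(0.0015)³ / ((0.0044)²·(0.11)²·(0.0074)²) = 320
Qc = 320 > Kc = 43, so the reverse reaction proceeds.

to the left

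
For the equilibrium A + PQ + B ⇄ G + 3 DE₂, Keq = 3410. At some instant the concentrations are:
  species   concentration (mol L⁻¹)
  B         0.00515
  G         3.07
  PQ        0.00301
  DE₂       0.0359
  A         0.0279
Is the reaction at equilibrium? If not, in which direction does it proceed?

to the right

Q = [G]·[DE₂]³ / ([A]·[PQ]·[B]) = (3.07)·(0.0359)³ / ((0.0279)·(0.00301)·(0.00515)) = 328
Q = 328 < Keq = 3410, so the forward reaction proceeds.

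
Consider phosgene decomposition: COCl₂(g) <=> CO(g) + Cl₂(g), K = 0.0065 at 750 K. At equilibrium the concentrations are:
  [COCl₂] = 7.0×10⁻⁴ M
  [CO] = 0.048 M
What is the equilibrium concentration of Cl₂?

[Cl₂] = 9.5×10⁻⁵ M

At equilibrium, K = [CO]·[Cl₂] / [COCl₂] = 0.0065.
(0.048)·([Cl₂]) / (7.0×10⁻⁴) = 0.0065
[Cl₂] = 9.48×10⁻⁵ = 9.5×10⁻⁵ M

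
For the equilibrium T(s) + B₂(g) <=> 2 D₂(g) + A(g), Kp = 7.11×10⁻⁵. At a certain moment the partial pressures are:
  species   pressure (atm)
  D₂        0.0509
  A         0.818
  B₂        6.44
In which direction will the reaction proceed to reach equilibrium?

(T is a pure solid — omitted from Qp.)
Qp = P(D₂)²·P(A) / P(B₂) = (0.0509)²·(0.818) / (6.44) = 3.29×10⁻⁴
Qp = 3.29×10⁻⁴ > Kp = 7.11×10⁻⁵, so the reverse reaction proceeds.

to the left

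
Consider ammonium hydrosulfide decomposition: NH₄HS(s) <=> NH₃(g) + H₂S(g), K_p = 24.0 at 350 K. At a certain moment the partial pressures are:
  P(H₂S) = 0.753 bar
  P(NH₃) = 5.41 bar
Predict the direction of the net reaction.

(NH₄HS is a pure solid — omitted from Q_p.)
Q_p = P(NH₃)·P(H₂S) = (5.41)·(0.753) = 4.07
Q_p = 4.07 < K_p = 24.0, so the forward reaction proceeds.

in the forward direction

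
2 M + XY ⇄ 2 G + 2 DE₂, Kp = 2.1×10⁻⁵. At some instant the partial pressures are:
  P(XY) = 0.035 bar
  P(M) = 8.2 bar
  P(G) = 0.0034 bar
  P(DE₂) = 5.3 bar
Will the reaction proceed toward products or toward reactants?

in the reverse direction

Qp = P(G)²·P(DE₂)² / (P(M)²·P(XY)) = (0.0034)²·(5.3)² / ((8.2)²·(0.035)) = 1.4×10⁻⁴
Qp = 1.4×10⁻⁴ > Kp = 2.1×10⁻⁵, so the reverse reaction proceeds.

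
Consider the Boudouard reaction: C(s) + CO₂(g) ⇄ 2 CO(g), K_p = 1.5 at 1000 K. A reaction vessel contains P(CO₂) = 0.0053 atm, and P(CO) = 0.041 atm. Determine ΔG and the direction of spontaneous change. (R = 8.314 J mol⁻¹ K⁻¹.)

ΔG = -12.9 kJ/mol; the forward reaction is spontaneous

(C is a pure solid — omitted from Q_p.)
Q_p = P(CO)² / P(CO₂) = (0.041)² / (0.0053) = 0.317
ΔG = RT ln(Q_p/K_p) = (8.314 J mol⁻¹ K⁻¹)(1000 K) × ln(0.317/1.5)
   = (8.314 kJ/mol)(-1.554) = -12.9 kJ/mol
ΔG < 0, so the forward reaction is spontaneous (proceeds forward).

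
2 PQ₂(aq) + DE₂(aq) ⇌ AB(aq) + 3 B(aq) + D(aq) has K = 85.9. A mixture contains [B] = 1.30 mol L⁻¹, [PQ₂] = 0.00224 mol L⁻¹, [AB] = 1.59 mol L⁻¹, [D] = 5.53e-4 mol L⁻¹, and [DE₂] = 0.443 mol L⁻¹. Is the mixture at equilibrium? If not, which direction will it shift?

Q = [AB]·[B]³·[D] / ([PQ₂]²·[DE₂]) = (1.59)·(1.30)³·(5.53e-4) / ((0.00224)²·(0.443)) = 869
Q = 869 > K = 85.9: net reverse reaction.

no; Q > K, reaction proceeds in reverse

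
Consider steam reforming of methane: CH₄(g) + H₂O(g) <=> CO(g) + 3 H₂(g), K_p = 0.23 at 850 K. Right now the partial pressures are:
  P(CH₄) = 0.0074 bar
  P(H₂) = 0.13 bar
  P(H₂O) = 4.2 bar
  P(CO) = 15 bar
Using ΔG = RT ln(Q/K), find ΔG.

Q_p = P(CO)·P(H₂)³ / (P(CH₄)·P(H₂O)) = (15)·(0.13)³ / ((0.0074)·(4.2)) = 1.06
ΔG = RT ln(Q_p/K_p) = (8.314 J mol⁻¹ K⁻¹)(850 K) × ln(1.06/0.23)
   = (7.067 kJ/mol)(1.528) = 10.8 kJ/mol
ΔG > 0, so the forward reaction is non-spontaneous (proceeds in reverse).

ΔG = 10.8 kJ/mol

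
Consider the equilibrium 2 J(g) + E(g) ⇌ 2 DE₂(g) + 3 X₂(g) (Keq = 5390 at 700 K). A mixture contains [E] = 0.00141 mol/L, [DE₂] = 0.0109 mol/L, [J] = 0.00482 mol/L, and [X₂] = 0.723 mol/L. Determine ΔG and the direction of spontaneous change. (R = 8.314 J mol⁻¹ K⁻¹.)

Q = [DE₂]²·[X₂]³ / ([J]²·[E]) = (0.0109)²·(0.723)³ / ((0.00482)²·(0.00141)) = 1370
ΔG = RT ln(Q/Keq) = (8.314 J mol⁻¹ K⁻¹)(700 K) × ln(1370/5390)
   = (5.820 kJ/mol)(-1.370) = -7.97 kJ/mol
ΔG < 0, so the forward reaction is spontaneous (proceeds forward).

ΔG = -7.97 kJ/mol; the forward reaction is spontaneous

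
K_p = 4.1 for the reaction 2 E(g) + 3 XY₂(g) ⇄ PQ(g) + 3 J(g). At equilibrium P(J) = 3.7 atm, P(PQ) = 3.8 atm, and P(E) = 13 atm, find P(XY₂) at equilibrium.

P(XY₂) = 0.65 atm

At equilibrium, K_p = P(PQ)·P(J)³ / (P(E)²·P(XY₂)³) = 4.1.
(3.8)·(3.7)³ / ((13)²·(P(XY₂))³) = 4.1
P(XY₂)³ = 0.278 ⇒ P(XY₂) = 0.65 atm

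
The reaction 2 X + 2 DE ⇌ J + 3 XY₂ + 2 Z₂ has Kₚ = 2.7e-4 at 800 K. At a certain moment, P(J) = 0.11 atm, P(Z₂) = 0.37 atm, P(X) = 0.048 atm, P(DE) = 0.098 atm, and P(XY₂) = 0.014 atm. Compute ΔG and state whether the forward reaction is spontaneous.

Qₚ = P(J)·P(XY₂)³·P(Z₂)² / (P(X)²·P(DE)²) = (0.11)·(0.014)³·(0.37)² / ((0.048)²·(0.098)²) = 0.00187
ΔG = RT ln(Qₚ/Kₚ) = (8.314 J mol⁻¹ K⁻¹)(800 K) × ln(0.00187/2.7e-4)
   = (6.651 kJ/mol)(1.935) = 12.9 kJ/mol
ΔG > 0, so the forward reaction is non-spontaneous (proceeds in reverse).

ΔG = 12.9 kJ/mol; the forward reaction is non-spontaneous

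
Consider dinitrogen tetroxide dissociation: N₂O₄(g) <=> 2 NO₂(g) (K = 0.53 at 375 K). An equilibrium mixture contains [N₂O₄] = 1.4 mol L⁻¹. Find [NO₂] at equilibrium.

At equilibrium, K = [NO₂]² / [N₂O₄] = 0.53.
([NO₂])² / (1.4) = 0.53
[NO₂]² = 0.742 ⇒ [NO₂] = 0.86 mol L⁻¹

[NO₂] = 0.86 mol L⁻¹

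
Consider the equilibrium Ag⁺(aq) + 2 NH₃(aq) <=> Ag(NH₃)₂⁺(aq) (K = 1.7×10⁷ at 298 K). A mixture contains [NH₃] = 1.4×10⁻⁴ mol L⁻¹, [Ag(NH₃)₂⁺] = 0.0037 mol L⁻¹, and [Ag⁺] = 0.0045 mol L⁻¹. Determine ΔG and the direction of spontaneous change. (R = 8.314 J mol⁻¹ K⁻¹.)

ΔG = 2.24 kJ/mol; the forward reaction is non-spontaneous

Q = [Ag(NH₃)₂⁺] / ([Ag⁺]·[NH₃]²) = (0.0037) / ((0.0045)·(1.4×10⁻⁴)²) = 4.20×10⁷
ΔG = RT ln(Q/K) = (8.314 J mol⁻¹ K⁻¹)(298 K) × ln(4.20×10⁷/1.7×10⁷)
   = (2.478 kJ/mol)(0.9045) = 2.24 kJ/mol
ΔG > 0, so the forward reaction is non-spontaneous (proceeds in reverse).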